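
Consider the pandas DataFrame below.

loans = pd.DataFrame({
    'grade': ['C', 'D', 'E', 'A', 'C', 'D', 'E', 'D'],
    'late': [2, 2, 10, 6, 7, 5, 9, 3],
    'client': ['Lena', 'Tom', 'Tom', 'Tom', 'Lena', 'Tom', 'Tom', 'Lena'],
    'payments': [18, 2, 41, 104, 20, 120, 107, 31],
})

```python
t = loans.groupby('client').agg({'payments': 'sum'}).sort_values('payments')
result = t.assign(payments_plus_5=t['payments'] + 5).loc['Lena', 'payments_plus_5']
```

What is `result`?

74

group by client, sum of payments:
        payments
client          
Lena          69
Tom          374
sort by payments:
        payments
client          
Lena          69
Tom          374
add column payments_plus_5 = t['payments'] + 5:
        payments  payments_plus_5
client                           
Lena          69               74
Tom          374              379
Then the value at row 'Lena', column 'payments_plus_5': 74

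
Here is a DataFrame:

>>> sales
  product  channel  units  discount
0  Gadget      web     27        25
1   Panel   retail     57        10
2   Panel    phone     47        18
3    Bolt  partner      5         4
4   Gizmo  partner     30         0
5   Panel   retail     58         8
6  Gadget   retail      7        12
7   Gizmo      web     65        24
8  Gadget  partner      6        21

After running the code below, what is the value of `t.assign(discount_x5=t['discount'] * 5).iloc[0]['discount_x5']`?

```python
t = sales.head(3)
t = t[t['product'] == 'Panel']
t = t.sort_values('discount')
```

50

take first 3 rows:
  product channel  units  discount
0  Gadget     web     27        25
1   Panel  retail     57        10
2   Panel   phone     47        18
filter rows where product == 'Panel':
  product channel  units  discount
1   Panel  retail     57        10
2   Panel   phone     47        18
sort by discount:
  product channel  units  discount
1   Panel  retail     57        10
2   Panel   phone     47        18
add column discount_x5 = t['discount'] * 5:
  product channel  units  discount  discount_x5
1   Panel  retail     57        10           50
2   Panel   phone     47        18           90
So iloc[0]['discount_x5'] = 50.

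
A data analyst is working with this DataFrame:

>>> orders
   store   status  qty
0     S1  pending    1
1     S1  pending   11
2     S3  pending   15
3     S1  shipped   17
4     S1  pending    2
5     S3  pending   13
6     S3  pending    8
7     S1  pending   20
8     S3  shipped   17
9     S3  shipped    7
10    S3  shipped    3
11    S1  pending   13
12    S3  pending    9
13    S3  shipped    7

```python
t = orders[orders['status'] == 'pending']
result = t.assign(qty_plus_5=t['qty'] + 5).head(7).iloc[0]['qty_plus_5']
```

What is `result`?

6

filter rows where status == 'pending':
   store   status  qty
0     S1  pending    1
1     S1  pending   11
2     S3  pending   15
4     S1  pending    2
5     S3  pending   13
6     S3  pending    8
7     S1  pending   20
11    S1  pending   13
12    S3  pending    9
add column qty_plus_5 = t['qty'] + 5:
   store   status  qty  qty_plus_5
0     S1  pending    1           6
1     S1  pending   11          16
2     S3  pending   15          20
4     S1  pending    2           7
5     S3  pending   13          18
6     S3  pending    8          13
7     S1  pending   20          25
11    S1  pending   13          18
12    S3  pending    9          14
take first 7 rows:
  store   status  qty  qty_plus_5
0    S1  pending    1           6
1    S1  pending   11          16
2    S3  pending   15          20
4    S1  pending    2           7
5    S3  pending   13          18
6    S3  pending    8          13
7    S1  pending   20          25
Finally, value at position 0, column 'qty_plus_5' = 6.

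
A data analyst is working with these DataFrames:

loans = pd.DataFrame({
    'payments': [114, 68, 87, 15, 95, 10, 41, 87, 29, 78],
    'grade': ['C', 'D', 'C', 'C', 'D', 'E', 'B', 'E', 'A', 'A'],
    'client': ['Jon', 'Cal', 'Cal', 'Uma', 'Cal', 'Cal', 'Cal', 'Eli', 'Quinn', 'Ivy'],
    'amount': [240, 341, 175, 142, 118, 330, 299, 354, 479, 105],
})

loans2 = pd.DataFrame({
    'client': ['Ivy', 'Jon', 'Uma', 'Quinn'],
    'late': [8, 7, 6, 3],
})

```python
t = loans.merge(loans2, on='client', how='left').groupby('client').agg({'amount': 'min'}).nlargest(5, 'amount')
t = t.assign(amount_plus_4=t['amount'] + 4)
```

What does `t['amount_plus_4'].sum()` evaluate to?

1353

merge on 'client' (how='left') → 10 rows:
   payments grade client  amount  late
0       114     C    Jon     240   7.0
1        68     D    Cal     341   NaN
2        87     C    Cal     175   NaN
3        15     C    Uma     142   6.0
4        95     D    Cal     118   NaN
5        10     E    Cal     330   NaN
6        41     B    Cal     299   NaN
7        87     E    Eli     354   NaN
8        29     A  Quinn     479   3.0
9        78     A    Ivy     105   8.0
group by client, min of amount:
        amount
client        
Cal        118
Eli        354
Ivy        105
Jon        240
Quinn      479
Uma        142
take 5 rows with largest amount:
        amount
client        
Quinn      479
Eli        354
Jon        240
Uma        142
Cal        118
add column amount_plus_4 = t['amount'] + 4:
        amount  amount_plus_4
client                       
Quinn      479            483
Eli        354            358
Jon        240            244
Uma        142            146
Cal        118            122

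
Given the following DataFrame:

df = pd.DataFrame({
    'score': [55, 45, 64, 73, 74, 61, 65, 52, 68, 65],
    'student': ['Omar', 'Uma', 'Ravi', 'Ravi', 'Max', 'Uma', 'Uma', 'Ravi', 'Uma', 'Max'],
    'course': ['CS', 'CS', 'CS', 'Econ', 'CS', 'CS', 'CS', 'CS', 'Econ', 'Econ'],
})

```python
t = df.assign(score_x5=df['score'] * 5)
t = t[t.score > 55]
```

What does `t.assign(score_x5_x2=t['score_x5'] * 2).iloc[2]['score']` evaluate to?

add column score_x5 = df['score'] * 5:
   score student course  score_x5
0     55    Omar     CS       275
1     45     Uma     CS       225
2     64    Ravi     CS       320
3     73    Ravi   Econ       365
4     74     Max     CS       370
5     61     Uma     CS       305
6     65     Uma     CS       325
7     52    Ravi     CS       260
8     68     Uma   Econ       340
9     65     Max   Econ       325
filter rows where score > 55:
   score student course  score_x5
2     64    Ravi     CS       320
3     73    Ravi   Econ       365
4     74     Max     CS       370
5     61     Uma     CS       305
6     65     Uma     CS       325
8     68     Uma   Econ       340
9     65     Max   Econ       325
add column score_x5_x2 = t['score_x5'] * 2:
   score student course  score_x5  score_x5_x2
2     64    Ravi     CS       320          640
3     73    Ravi   Econ       365          730
4     74     Max     CS       370          740
5     61     Uma     CS       305          610
6     65     Uma     CS       325          650
8     68     Uma   Econ       340          680
9     65     Max   Econ       325          650

74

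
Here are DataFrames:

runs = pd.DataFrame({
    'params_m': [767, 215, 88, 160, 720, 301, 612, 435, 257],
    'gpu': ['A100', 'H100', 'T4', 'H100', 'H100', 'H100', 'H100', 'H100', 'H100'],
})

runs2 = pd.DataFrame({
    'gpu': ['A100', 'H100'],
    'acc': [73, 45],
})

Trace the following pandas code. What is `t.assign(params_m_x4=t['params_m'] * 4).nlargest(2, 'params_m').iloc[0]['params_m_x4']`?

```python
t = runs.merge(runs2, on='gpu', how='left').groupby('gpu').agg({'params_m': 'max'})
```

merge on 'gpu' (how='left') → 9 rows:
   params_m   gpu   acc
0       767  A100  73.0
1       215  H100  45.0
2        88    T4   NaN
3       160  H100  45.0
4       720  H100  45.0
5       301  H100  45.0
6       612  H100  45.0
7       435  H100  45.0
8       257  H100  45.0
group by gpu, max of params_m:
      params_m
gpu           
A100       767
H100       720
T4          88
add column params_m_x4 = t['params_m'] * 4:
      params_m  params_m_x4
gpu                        
A100       767         3068
H100       720         2880
T4          88          352
take 2 rows with largest params_m:
      params_m  params_m_x4
gpu                        
A100       767         3068
H100       720         2880
value at position 0, column 'params_m_x4' → 3068

3068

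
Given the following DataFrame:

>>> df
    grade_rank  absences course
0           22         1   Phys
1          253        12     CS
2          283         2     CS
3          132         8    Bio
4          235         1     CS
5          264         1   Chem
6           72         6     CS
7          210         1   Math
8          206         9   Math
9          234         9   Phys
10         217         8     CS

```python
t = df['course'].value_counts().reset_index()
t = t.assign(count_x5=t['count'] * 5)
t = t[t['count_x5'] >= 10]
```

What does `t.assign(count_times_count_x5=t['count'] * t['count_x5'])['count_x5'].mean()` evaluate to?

15.0

value_counts of course:
course
CS      5
Phys    2
Math    2
Bio     1
Chem    1
Name: count, dtype: int64
reset_index():
  course  count
0     CS      5
1   Phys      2
2   Math      2
3    Bio      1
4   Chem      1
add column count_x5 = t['count'] * 5:
  course  count  count_x5
0     CS      5        25
1   Phys      2        10
2   Math      2        10
3    Bio      1         5
4   Chem      1         5
filter rows where count_x5 >= 10:
  course  count  count_x5
0     CS      5        25
1   Phys      2        10
2   Math      2        10
add column count_times_count_x5 = t['count'] * t['count_x5']:
  course  count  count_x5  count_times_count_x5
0     CS      5        25                   125
1   Phys      2        10                    20
2   Math      2        10                    20
So mean() = 15.0.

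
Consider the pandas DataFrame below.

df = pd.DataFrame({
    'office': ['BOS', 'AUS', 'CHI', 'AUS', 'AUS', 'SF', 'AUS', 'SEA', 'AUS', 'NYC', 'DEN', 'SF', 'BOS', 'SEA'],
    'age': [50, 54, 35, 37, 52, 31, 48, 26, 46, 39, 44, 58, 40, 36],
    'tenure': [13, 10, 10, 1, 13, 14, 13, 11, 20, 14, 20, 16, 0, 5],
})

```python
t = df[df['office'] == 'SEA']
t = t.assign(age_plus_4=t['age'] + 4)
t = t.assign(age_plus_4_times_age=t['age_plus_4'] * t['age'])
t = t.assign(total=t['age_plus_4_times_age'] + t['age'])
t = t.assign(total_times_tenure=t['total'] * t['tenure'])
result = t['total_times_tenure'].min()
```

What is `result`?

7380

filter rows where office == 'SEA':
   office  age  tenure
7     SEA   26      11
13    SEA   36       5
add column age_plus_4 = t['age'] + 4:
   office  age  tenure  age_plus_4
7     SEA   26      11          30
13    SEA   36       5          40
add column age_plus_4_times_age = t['age_plus_4'] * t['age']:
   office  age  tenure  age_plus_4  age_plus_4_times_age
7     SEA   26      11          30                   780
13    SEA   36       5          40                  1440
add column total = t['age_plus_4_times_age'] + t['age']:
   office  age  tenure  age_plus_4  age_plus_4_times_age  total
7     SEA   26      11          30                   780    806
13    SEA   36       5          40                  1440   1476
add column total_times_tenure = t['total'] * t['tenure']:
   office  age  tenure  age_plus_4  age_plus_4_times_age  total  total_times_tenure
7     SEA   26      11          30                   780    806                8866
13    SEA   36       5          40                  1440   1476                7380
Taking the min of column 'total_times_tenure' gives 7380.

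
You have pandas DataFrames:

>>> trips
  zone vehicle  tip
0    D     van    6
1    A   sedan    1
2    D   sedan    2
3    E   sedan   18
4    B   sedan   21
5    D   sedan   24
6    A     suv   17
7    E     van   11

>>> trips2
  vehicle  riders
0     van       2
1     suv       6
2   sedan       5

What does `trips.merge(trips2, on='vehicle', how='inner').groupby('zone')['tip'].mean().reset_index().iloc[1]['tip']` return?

21.0

merge on 'vehicle' (how='inner') → 8 rows:
  zone vehicle  tip  riders
0    D     van    6       2
1    A   sedan    1       5
2    D   sedan    2       5
3    E   sedan   18       5
4    B   sedan   21       5
5    D   sedan   24       5
6    A     suv   17       6
7    E     van   11       2
group by zone, mean of tip:
zone
A     9.000000
B    21.000000
D    10.666667
E    14.500000
Name: tip, dtype: float64
reset_index():
  zone        tip
0    A   9.000000
1    B  21.000000
2    D  10.666667
3    E  14.500000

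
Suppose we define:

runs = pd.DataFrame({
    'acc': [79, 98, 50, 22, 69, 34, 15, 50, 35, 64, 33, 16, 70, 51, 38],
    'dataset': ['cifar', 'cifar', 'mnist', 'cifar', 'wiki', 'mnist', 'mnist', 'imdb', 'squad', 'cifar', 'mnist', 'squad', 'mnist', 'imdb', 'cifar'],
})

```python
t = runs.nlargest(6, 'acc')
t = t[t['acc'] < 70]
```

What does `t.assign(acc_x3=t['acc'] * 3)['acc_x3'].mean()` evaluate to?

184.0

take 6 rows with largest acc:
    acc dataset
1    98   cifar
0    79   cifar
12   70   mnist
4    69    wiki
9    64   cifar
13   51    imdb
filter rows where acc < 70:
    acc dataset
4    69    wiki
9    64   cifar
13   51    imdb
add column acc_x3 = t['acc'] * 3:
    acc dataset  acc_x3
4    69    wiki     207
9    64   cifar     192
13   51    imdb     153
Hence 184.0.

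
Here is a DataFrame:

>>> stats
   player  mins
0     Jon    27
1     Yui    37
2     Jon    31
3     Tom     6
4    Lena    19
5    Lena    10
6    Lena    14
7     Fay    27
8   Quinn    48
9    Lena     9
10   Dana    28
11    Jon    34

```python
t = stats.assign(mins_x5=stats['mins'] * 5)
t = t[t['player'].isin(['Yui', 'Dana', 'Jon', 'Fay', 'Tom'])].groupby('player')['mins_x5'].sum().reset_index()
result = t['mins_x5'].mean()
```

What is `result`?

add column mins_x5 = stats['mins'] * 5:
   player  mins  mins_x5
0     Jon    27      135
1     Yui    37      185
2     Jon    31      155
3     Tom     6       30
4    Lena    19       95
5    Lena    10       50
6    Lena    14       70
7     Fay    27      135
8   Quinn    48      240
9    Lena     9       45
10   Dana    28      140
11    Jon    34      170
filter rows where player in ['Yui', 'Dana', 'Jon', 'Fay', 'Tom']:
   player  mins  mins_x5
0     Jon    27      135
1     Yui    37      185
2     Jon    31      155
3     Tom     6       30
7     Fay    27      135
10   Dana    28      140
11    Jon    34      170
group by player, sum of mins_x5:
player
Dana    140
Fay     135
Jon     460
Tom      30
Yui     185
Name: mins_x5, dtype: int64
reset_index():
  player  mins_x5
0   Dana      140
1    Fay      135
2    Jon      460
3    Tom       30
4    Yui      185
Finally, mean of column 'mins_x5' = 190.0.

190.0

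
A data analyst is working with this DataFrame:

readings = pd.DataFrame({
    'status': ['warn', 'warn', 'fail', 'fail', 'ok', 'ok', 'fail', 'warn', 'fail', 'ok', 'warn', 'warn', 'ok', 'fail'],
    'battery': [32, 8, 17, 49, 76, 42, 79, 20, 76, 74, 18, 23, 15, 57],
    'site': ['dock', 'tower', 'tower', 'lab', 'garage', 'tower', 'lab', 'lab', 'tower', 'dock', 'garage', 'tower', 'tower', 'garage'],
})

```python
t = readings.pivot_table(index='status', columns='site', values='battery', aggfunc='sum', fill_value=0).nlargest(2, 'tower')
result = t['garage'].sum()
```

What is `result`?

133

pivot: rows=status, cols=site, sum(battery):
site    dock  garage  lab  tower
status                          
fail       0      57  128     93
ok        74      76    0     57
warn      32      18   20     31
take 2 rows with largest tower:
site    dock  garage  lab  tower
status                          
fail       0      57  128     93
ok        74      76    0     57
Then the sum of column 'garage': 133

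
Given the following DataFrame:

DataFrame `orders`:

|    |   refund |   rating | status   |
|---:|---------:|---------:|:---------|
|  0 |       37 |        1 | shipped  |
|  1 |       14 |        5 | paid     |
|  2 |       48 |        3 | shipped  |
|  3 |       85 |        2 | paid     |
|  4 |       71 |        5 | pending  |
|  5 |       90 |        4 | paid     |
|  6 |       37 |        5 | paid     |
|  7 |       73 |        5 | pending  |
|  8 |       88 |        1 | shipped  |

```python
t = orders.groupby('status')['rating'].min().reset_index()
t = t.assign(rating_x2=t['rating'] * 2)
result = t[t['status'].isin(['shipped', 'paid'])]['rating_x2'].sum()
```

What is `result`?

group by status, min of rating:
status
paid       2
pending    5
shipped    1
Name: rating, dtype: int64
reset_index():
    status  rating
0     paid       2
1  pending       5
2  shipped       1
add column rating_x2 = t['rating'] * 2:
    status  rating  rating_x2
0     paid       2          4
1  pending       5         10
2  shipped       1          2
filter rows where status in ['shipped', 'paid']:
    status  rating  rating_x2
0     paid       2          4
2  shipped       1          2

6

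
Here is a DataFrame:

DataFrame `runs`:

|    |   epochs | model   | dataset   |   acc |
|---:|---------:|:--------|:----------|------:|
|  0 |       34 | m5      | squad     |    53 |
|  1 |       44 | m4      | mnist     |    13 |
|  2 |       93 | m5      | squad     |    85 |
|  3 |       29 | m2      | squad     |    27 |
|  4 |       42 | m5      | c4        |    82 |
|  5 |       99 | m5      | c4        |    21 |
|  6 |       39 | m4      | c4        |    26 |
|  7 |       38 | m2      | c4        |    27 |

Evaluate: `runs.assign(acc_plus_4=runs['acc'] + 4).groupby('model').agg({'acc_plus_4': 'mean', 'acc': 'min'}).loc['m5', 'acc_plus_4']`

64.25

add column acc_plus_4 = runs['acc'] + 4:
   epochs model dataset  acc  acc_plus_4
0      34    m5   squad   53          57
1      44    m4   mnist   13          17
2      93    m5   squad   85          89
3      29    m2   squad   27          31
4      42    m5      c4   82          86
5      99    m5      c4   21          25
6      39    m4      c4   26          30
7      38    m2      c4   27          31
group by model: mean(acc_plus_4), min(acc):
       acc_plus_4  acc
model                 
m2          31.00   27
m4          23.50   13
m5          64.25   21
Finally, value at row 'm5', column 'acc_plus_4' = 64.25.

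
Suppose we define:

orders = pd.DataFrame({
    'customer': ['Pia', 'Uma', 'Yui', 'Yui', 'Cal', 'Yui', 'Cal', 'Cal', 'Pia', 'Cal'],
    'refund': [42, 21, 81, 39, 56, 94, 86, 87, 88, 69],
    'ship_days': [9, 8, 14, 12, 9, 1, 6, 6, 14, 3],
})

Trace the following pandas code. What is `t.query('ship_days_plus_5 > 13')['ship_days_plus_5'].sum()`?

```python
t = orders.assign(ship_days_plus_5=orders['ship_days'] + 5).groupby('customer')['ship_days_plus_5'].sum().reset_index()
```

119

add column ship_days_plus_5 = orders['ship_days'] + 5:
  customer  refund  ship_days  ship_days_plus_5
0      Pia      42          9                14
1      Uma      21          8                13
2      Yui      81         14                19
3      Yui      39         12                17
4      Cal      56          9                14
5      Yui      94          1                 6
6      Cal      86          6                11
7      Cal      87          6                11
8      Pia      88         14                19
9      Cal      69          3                 8
group by customer, sum of ship_days_plus_5:
customer
Cal    44
Pia    33
Uma    13
Yui    42
Name: ship_days_plus_5, dtype: int64
reset_index():
  customer  ship_days_plus_5
0      Cal                44
1      Pia                33
2      Uma                13
3      Yui                42
filter rows where ship_days_plus_5 > 13:
  customer  ship_days_plus_5
0      Cal                44
1      Pia                33
3      Yui                42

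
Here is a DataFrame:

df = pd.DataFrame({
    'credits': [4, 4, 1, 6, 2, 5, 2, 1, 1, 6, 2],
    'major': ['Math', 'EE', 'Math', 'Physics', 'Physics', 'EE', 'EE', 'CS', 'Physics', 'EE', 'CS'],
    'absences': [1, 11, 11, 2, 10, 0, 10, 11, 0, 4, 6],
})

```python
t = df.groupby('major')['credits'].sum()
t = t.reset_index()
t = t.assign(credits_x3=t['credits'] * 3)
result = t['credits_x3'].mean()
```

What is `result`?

group by major, sum of credits:
major
CS          3
EE         17
Math        5
Physics     9
Name: credits, dtype: int64
reset_index():
     major  credits
0       CS        3
1       EE       17
2     Math        5
3  Physics        9
add column credits_x3 = t['credits'] * 3:
     major  credits  credits_x3
0       CS        3           9
1       EE       17          51
2     Math        5          15
3  Physics        9          27
Hence 25.5.

25.5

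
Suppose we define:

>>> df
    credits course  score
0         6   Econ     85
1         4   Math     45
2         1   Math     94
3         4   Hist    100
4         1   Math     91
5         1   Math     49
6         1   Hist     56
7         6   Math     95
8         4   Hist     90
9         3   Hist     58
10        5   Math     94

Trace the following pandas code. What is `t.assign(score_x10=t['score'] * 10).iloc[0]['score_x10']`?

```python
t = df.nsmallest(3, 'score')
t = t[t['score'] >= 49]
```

take 3 rows with smallest score:
   credits course  score
1        4   Math     45
5        1   Math     49
6        1   Hist     56
filter rows where score >= 49:
   credits course  score
5        1   Math     49
6        1   Hist     56
add column score_x10 = t['score'] * 10:
   credits course  score  score_x10
5        1   Math     49        490
6        1   Hist     56        560

490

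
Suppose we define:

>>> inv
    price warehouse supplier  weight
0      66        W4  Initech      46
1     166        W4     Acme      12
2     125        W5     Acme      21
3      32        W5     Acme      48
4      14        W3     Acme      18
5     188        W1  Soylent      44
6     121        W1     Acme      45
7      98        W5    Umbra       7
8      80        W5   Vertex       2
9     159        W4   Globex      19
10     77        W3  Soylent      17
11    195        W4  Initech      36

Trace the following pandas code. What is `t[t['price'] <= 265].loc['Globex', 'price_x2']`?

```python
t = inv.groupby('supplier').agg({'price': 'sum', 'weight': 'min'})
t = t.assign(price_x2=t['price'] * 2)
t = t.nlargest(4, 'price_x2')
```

group by supplier: sum(price), min(weight):
          price  weight
supplier               
Acme        458      12
Globex      159      19
Initech     261      36
Soylent     265      17
Umbra        98       7
Vertex       80       2
add column price_x2 = t['price'] * 2:
          price  weight  price_x2
supplier                         
Acme        458      12       916
Globex      159      19       318
Initech     261      36       522
Soylent     265      17       530
Umbra        98       7       196
Vertex       80       2       160
take 4 rows with largest price_x2:
          price  weight  price_x2
supplier                         
Acme        458      12       916
Soylent     265      17       530
Initech     261      36       522
Globex      159      19       318
filter rows where price <= 265:
          price  weight  price_x2
supplier                         
Soylent     265      17       530
Initech     261      36       522
Globex      159      19       318

318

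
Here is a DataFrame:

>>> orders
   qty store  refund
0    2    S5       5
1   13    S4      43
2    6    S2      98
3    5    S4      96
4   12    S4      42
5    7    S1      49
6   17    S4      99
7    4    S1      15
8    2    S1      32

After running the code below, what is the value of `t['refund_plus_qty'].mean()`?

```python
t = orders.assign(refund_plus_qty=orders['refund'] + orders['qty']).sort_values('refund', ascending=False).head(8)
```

67.5

add column refund_plus_qty = orders['refund'] + orders['qty']:
   qty store  refund  refund_plus_qty
0    2    S5       5                7
1   13    S4      43               56
2    6    S2      98              104
3    5    S4      96              101
4   12    S4      42               54
5    7    S1      49               56
6   17    S4      99              116
7    4    S1      15               19
8    2    S1      32               34
sort by refund descending:
   qty store  refund  refund_plus_qty
6   17    S4      99              116
2    6    S2      98              104
3    5    S4      96              101
5    7    S1      49               56
1   13    S4      43               56
4   12    S4      42               54
8    2    S1      32               34
7    4    S1      15               19
0    2    S5       5                7
take first 8 rows:
   qty store  refund  refund_plus_qty
6   17    S4      99              116
2    6    S2      98              104
3    5    S4      96              101
5    7    S1      49               56
1   13    S4      43               56
4   12    S4      42               54
8    2    S1      32               34
7    4    S1      15               19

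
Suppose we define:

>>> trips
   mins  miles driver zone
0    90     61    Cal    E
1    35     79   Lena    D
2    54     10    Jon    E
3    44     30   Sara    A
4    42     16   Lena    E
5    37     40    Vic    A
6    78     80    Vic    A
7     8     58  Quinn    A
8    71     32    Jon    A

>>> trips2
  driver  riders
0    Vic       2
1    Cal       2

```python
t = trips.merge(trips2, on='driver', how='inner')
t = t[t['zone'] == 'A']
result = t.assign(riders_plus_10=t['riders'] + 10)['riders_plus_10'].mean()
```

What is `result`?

12.0

merge on 'driver' (how='inner') → 3 rows:
   mins  miles driver zone  riders
0    90     61    Cal    E       2
1    37     40    Vic    A       2
2    78     80    Vic    A       2
filter rows where zone == 'A':
   mins  miles driver zone  riders
1    37     40    Vic    A       2
2    78     80    Vic    A       2
add column riders_plus_10 = t['riders'] + 10:
   mins  miles driver zone  riders  riders_plus_10
1    37     40    Vic    A       2              12
2    78     80    Vic    A       2              12
So mean() = 12.0.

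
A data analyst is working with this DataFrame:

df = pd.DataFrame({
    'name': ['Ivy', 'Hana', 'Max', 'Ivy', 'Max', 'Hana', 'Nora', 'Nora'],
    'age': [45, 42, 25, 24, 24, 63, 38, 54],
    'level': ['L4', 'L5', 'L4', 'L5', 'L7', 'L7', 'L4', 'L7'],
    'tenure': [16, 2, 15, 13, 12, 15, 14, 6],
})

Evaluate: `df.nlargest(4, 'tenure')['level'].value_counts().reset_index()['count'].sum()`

4

take 4 rows with largest tenure:
   name  age level  tenure
0   Ivy   45    L4      16
2   Max   25    L4      15
5  Hana   63    L7      15
6  Nora   38    L4      14
value_counts of level:
level
L4    3
L7    1
Name: count, dtype: int64
reset_index():
  level  count
0    L4      3
1    L7      1
Reading off the sum of column 'count', we get 4.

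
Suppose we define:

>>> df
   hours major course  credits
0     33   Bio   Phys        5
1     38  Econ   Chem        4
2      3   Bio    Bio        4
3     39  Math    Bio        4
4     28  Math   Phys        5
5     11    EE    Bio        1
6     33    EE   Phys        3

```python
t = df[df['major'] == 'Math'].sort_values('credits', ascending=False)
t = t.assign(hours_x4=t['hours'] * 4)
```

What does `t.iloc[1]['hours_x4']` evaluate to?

filter rows where major == 'Math':
   hours major course  credits
3     39  Math    Bio        4
4     28  Math   Phys        5
sort by credits descending:
   hours major course  credits
4     28  Math   Phys        5
3     39  Math    Bio        4
add column hours_x4 = t['hours'] * 4:
   hours major course  credits  hours_x4
4     28  Math   Phys        5       112
3     39  Math    Bio        4       156
So iloc[1]['hours_x4'] = 156.

156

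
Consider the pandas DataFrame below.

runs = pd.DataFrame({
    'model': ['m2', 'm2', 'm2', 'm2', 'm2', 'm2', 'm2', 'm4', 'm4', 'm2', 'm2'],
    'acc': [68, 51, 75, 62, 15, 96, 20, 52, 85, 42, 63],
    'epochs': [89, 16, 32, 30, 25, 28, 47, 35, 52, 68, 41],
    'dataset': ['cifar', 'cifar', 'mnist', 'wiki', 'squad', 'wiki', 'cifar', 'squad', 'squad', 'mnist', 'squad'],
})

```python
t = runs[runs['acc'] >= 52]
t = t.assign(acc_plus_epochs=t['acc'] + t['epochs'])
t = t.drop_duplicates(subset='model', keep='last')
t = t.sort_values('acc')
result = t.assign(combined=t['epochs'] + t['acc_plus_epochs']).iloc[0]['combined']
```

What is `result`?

filter rows where acc >= 52:
   model  acc  epochs dataset
0     m2   68      89   cifar
2     m2   75      32   mnist
3     m2   62      30    wiki
5     m2   96      28    wiki
7     m4   52      35   squad
8     m4   85      52   squad
10    m2   63      41   squad
add column acc_plus_epochs = t['acc'] + t['epochs']:
   model  acc  epochs dataset  acc_plus_epochs
0     m2   68      89   cifar              157
2     m2   75      32   mnist              107
3     m2   62      30    wiki               92
5     m2   96      28    wiki              124
7     m4   52      35   squad               87
8     m4   85      52   squad              137
10    m2   63      41   squad              104
drop duplicate model (keep=last):
   model  acc  epochs dataset  acc_plus_epochs
8     m4   85      52   squad              137
10    m2   63      41   squad              104
sort by acc:
   model  acc  epochs dataset  acc_plus_epochs
10    m2   63      41   squad              104
8     m4   85      52   squad              137
add column combined = t['epochs'] + t['acc_plus_epochs']:
   model  acc  epochs dataset  acc_plus_epochs  combined
10    m2   63      41   squad              104       145
8     m4   85      52   squad              137       189
Hence 145.

145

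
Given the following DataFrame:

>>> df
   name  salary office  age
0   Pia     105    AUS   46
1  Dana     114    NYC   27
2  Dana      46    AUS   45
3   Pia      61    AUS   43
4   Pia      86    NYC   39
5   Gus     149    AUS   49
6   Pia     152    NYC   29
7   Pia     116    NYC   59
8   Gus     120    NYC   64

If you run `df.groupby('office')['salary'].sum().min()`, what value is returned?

group by office, sum of salary:
office
AUS    361
NYC    588
Name: salary, dtype: int64

361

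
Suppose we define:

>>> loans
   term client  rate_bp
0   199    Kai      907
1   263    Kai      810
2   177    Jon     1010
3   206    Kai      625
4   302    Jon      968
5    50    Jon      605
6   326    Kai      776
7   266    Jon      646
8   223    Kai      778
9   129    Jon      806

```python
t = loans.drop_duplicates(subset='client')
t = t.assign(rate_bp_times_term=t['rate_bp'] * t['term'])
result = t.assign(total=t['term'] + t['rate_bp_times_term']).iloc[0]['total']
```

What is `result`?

drop duplicate client (keep=first):
   term client  rate_bp
0   199    Kai      907
2   177    Jon     1010
add column rate_bp_times_term = t['rate_bp'] * t['term']:
   term client  rate_bp  rate_bp_times_term
0   199    Kai      907              180493
2   177    Jon     1010              178770
add column total = t['term'] + t['rate_bp_times_term']:
   term client  rate_bp  rate_bp_times_term   total
0   199    Kai      907              180493  180692
2   177    Jon     1010              178770  178947
value at position 0, column 'total' → 180692

180692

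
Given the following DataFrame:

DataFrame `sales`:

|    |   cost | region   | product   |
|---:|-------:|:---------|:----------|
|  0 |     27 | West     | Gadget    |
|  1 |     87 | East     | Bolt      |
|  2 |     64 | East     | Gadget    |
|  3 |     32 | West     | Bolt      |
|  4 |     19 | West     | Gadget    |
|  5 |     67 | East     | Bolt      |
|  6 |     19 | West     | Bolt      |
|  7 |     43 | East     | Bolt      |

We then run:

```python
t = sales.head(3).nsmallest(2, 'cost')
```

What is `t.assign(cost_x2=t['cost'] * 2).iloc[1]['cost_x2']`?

128

take first 3 rows:
   cost region product
0    27   West  Gadget
1    87   East    Bolt
2    64   East  Gadget
take 2 rows with smallest cost:
   cost region product
0    27   West  Gadget
2    64   East  Gadget
add column cost_x2 = t['cost'] * 2:
   cost region product  cost_x2
0    27   West  Gadget       54
2    64   East  Gadget      128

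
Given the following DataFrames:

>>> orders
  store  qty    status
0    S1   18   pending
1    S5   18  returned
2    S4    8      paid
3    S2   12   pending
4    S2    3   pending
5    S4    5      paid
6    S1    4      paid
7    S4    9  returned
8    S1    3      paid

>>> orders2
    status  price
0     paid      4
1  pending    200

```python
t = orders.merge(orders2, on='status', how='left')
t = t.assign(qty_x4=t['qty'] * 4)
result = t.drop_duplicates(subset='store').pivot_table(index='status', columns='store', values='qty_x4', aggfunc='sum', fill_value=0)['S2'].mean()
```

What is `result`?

16.0

merge on 'status' (how='left') → 9 rows:
  store  qty    status  price
0    S1   18   pending  200.0
1    S5   18  returned    NaN
2    S4    8      paid    4.0
3    S2   12   pending  200.0
4    S2    3   pending  200.0
5    S4    5      paid    4.0
6    S1    4      paid    4.0
7    S4    9  returned    NaN
8    S1    3      paid    4.0
add column qty_x4 = t['qty'] * 4:
  store  qty    status  price  qty_x4
0    S1   18   pending  200.0      72
1    S5   18  returned    NaN      72
2    S4    8      paid    4.0      32
3    S2   12   pending  200.0      48
4    S2    3   pending  200.0      12
5    S4    5      paid    4.0      20
6    S1    4      paid    4.0      16
7    S4    9  returned    NaN      36
8    S1    3      paid    4.0      12
drop duplicate store (keep=first):
  store  qty    status  price  qty_x4
0    S1   18   pending  200.0      72
1    S5   18  returned    NaN      72
2    S4    8      paid    4.0      32
3    S2   12   pending  200.0      48
pivot: rows=status, cols=store, sum(qty_x4):
store     S1  S2  S4  S5
status                  
paid       0   0  32   0
pending   72  48   0   0
returned   0   0   0  72
mean of column 'S2' → 16.0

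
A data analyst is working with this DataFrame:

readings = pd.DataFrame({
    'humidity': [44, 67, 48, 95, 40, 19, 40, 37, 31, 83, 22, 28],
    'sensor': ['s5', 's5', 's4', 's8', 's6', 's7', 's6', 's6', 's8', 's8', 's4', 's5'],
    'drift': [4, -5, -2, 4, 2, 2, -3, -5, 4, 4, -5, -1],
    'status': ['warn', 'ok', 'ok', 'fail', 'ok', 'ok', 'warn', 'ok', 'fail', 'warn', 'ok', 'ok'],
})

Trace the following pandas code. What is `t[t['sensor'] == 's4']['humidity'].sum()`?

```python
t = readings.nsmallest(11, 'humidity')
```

70

take 11 rows with smallest humidity:
    humidity sensor  drift status
5         19     s7      2     ok
10        22     s4     -5     ok
11        28     s5     -1     ok
8         31     s8      4   fail
7         37     s6     -5     ok
4         40     s6      2     ok
6         40     s6     -3   warn
0         44     s5      4   warn
2         48     s4     -2     ok
1         67     s5     -5     ok
9         83     s8      4   warn
filter rows where sensor == 's4':
    humidity sensor  drift status
10        22     s4     -5     ok
2         48     s4     -2     ok
The sum of column 'humidity' is 70.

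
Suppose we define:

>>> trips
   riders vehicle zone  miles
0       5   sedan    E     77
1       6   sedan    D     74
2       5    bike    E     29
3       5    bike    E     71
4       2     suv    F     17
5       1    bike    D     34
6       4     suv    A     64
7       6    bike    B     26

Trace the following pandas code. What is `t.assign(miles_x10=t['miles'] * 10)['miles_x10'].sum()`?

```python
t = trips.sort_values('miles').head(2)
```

sort by miles:
   riders vehicle zone  miles
4       2     suv    F     17
7       6    bike    B     26
2       5    bike    E     29
5       1    bike    D     34
6       4     suv    A     64
3       5    bike    E     71
1       6   sedan    D     74
0       5   sedan    E     77
take first 2 rows:
   riders vehicle zone  miles
4       2     suv    F     17
7       6    bike    B     26
add column miles_x10 = t['miles'] * 10:
   riders vehicle zone  miles  miles_x10
4       2     suv    F     17        170
7       6    bike    B     26        260
Hence 430.

430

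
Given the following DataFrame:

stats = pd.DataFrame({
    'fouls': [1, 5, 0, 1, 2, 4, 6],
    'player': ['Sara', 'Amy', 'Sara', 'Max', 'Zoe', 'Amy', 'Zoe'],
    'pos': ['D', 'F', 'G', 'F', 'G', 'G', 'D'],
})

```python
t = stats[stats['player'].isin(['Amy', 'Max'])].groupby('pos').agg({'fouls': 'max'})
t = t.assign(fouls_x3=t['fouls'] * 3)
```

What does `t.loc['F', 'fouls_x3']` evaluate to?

15

filter rows where player in ['Amy', 'Max']:
   fouls player pos
1      5    Amy   F
3      1    Max   F
5      4    Amy   G
group by pos, max of fouls:
     fouls
pos       
F        5
G        4
add column fouls_x3 = t['fouls'] * 3:
     fouls  fouls_x3
pos                 
F        5        15
G        4        12
Then the value at row 'F', column 'fouls_x3': 15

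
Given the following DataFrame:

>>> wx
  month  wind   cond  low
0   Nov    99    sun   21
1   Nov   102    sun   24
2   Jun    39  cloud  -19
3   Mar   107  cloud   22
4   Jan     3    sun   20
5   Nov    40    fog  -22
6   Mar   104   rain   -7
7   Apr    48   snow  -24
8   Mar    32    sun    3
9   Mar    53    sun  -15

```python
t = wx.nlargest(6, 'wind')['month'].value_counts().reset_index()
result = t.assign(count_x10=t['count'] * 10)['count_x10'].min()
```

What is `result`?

take 6 rows with largest wind:
  month  wind   cond  low
3   Mar   107  cloud   22
6   Mar   104   rain   -7
1   Nov   102    sun   24
0   Nov    99    sun   21
9   Mar    53    sun  -15
7   Apr    48   snow  -24
value_counts of month:
month
Mar    3
Nov    2
Apr    1
Name: count, dtype: int64
reset_index():
  month  count
0   Mar      3
1   Nov      2
2   Apr      1
add column count_x10 = t['count'] * 10:
  month  count  count_x10
0   Mar      3         30
1   Nov      2         20
2   Apr      1         10
Taking the min of column 'count_x10' gives 10.

10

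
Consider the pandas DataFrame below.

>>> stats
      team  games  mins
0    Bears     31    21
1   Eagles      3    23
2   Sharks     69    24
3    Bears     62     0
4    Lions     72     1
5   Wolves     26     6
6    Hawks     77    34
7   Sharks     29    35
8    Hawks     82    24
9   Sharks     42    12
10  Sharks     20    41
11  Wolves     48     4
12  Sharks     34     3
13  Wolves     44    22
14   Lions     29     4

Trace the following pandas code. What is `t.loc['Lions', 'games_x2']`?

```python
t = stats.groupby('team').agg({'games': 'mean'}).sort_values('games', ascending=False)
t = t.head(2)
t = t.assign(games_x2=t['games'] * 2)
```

101.0

group by team, mean of games:
            games
team             
Bears   46.500000
Eagles   3.000000
Hawks   79.500000
Lions   50.500000
Sharks  38.800000
Wolves  39.333333
sort by games descending:
            games
team             
Hawks   79.500000
Lions   50.500000
Bears   46.500000
Wolves  39.333333
Sharks  38.800000
Eagles   3.000000
take first 2 rows:
       games
team        
Hawks   79.5
Lions   50.5
add column games_x2 = t['games'] * 2:
       games  games_x2
team                  
Hawks   79.5     159.0
Lions   50.5     101.0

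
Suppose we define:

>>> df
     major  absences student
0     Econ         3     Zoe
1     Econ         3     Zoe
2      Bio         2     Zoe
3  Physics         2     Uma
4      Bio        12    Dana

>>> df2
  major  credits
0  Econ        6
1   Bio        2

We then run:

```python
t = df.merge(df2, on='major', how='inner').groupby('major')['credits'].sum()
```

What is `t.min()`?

4

merge on 'major' (how='inner') → 4 rows:
  major  absences student  credits
0  Econ         3     Zoe        6
1  Econ         3     Zoe        6
2   Bio         2     Zoe        2
3   Bio        12    Dana        2
group by major, sum of credits:
major
Bio      4
Econ    12
Name: credits, dtype: int64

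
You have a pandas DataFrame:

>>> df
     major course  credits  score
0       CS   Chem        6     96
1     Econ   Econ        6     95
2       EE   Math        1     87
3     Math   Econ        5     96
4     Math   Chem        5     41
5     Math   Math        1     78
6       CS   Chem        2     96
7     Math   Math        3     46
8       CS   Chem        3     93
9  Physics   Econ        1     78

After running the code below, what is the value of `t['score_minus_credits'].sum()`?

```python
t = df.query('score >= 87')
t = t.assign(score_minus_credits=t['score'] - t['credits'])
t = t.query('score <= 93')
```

176

filter rows where score >= 87:
  major course  credits  score
0    CS   Chem        6     96
1  Econ   Econ        6     95
2    EE   Math        1     87
3  Math   Econ        5     96
6    CS   Chem        2     96
8    CS   Chem        3     93
add column score_minus_credits = t['score'] - t['credits']:
  major course  credits  score  score_minus_credits
0    CS   Chem        6     96                   90
1  Econ   Econ        6     95                   89
2    EE   Math        1     87                   86
3  Math   Econ        5     96                   91
6    CS   Chem        2     96                   94
8    CS   Chem        3     93                   90
filter rows where score <= 93:
  major course  credits  score  score_minus_credits
2    EE   Math        1     87                   86
8    CS   Chem        3     93                   90
Taking the sum of column 'score_minus_credits' gives 176.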